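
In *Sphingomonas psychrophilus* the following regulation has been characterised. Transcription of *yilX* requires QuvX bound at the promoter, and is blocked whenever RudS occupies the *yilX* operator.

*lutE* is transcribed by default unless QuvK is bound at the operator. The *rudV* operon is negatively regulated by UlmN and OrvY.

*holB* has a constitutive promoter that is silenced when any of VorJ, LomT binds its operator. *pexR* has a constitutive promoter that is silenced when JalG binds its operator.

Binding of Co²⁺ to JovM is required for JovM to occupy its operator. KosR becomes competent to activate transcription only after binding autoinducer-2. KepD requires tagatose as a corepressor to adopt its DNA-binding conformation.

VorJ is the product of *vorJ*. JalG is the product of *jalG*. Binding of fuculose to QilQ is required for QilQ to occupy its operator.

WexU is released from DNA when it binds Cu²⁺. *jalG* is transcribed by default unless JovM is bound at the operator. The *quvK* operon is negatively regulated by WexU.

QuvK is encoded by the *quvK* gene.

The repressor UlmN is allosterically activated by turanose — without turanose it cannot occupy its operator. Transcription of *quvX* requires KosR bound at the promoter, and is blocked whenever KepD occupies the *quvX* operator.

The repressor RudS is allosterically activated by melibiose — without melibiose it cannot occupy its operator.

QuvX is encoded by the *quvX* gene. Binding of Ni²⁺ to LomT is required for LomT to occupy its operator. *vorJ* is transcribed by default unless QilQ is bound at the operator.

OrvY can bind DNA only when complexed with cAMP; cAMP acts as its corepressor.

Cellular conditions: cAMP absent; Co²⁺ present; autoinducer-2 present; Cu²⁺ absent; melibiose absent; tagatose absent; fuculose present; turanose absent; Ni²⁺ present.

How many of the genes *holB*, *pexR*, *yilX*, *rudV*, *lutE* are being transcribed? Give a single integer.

4

Fuculose is present, so QilQ is active.
With repressor QilQ bound, *vorJ* is not transcribed.
So VorJ is not produced.
Ni²⁺ is present, so LomT is active.
With repressor LomT bound, *holB* is not transcribed.
→ *holB* is OFF.
Co²⁺ is present, so JovM is active.
With repressor JovM bound, *jalG* is not transcribed.
So JalG is not produced.
With no repressor bound, *pexR* is transcribed.
→ *pexR* is ON.
Tagatose is absent, so KepD is inactive.
Autoinducer-2 is present, so KosR is active.
No repressor is bound and KosR is active, so *quvX* is transcribed.
So QuvX is produced and active.
Melibiose is absent, so RudS is inactive.
No repressor is bound and QuvX is active, so *yilX* is transcribed.
→ *yilX* is ON.
Turanose is absent, so UlmN is inactive.
cAMP is absent, so OrvY is inactive.
With no repressor bound, *rudV* is transcribed.
→ *rudV* is ON.
Cu²⁺ is absent, so WexU is active.
With repressor WexU bound, *quvK* is not transcribed.
So QuvK is not produced.
With no repressor bound, *lutE* is transcribed.
→ *lutE* is ON.
4 of the 5 genes are transcribed.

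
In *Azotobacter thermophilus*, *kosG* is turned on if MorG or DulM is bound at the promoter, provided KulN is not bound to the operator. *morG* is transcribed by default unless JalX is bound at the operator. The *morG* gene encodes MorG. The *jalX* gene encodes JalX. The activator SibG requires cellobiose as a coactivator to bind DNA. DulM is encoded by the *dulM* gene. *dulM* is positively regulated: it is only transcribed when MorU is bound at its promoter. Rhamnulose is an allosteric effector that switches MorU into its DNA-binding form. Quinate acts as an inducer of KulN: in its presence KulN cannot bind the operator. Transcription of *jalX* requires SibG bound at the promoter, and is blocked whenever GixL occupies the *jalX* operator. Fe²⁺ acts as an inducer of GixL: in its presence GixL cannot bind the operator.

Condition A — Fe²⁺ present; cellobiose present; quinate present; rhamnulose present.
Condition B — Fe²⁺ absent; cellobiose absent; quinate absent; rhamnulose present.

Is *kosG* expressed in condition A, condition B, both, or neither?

Condition A:
Fe²⁺ is present, so GixL is inactive.
Cellobiose is present, so SibG is active.
No repressor is bound and SibG is active, so *jalX* is transcribed.
So JalX is produced and active.
With repressor JalX bound, *morG* is not transcribed.
So MorG is not produced.
Quinate is present, so KulN is inactive.
Rhamnulose is present, so MorU is active.
No repressor is bound and MorU is active, so *dulM* is transcribed.
So DulM is produced and active.
Activator DulM is present, so *kosG* is transcribed.
→ *kosG* is ON in A.
Condition B:
Fe²⁺ is absent, so GixL is active.
Cellobiose is absent, so SibG is inactive.
With repressor GixL bound, *jalX* is not transcribed.
So JalX is not produced.
With no repressor bound, *morG* is transcribed.
So MorG is produced and active.
Quinate is absent, so KulN is active.
Rhamnulose is present, so MorU is active.
No repressor is bound and MorU is active, so *dulM* is transcribed.
So DulM is produced and active.
With repressor KulN bound, *kosG* is not transcribed.
→ *kosG* is OFF in B.

A only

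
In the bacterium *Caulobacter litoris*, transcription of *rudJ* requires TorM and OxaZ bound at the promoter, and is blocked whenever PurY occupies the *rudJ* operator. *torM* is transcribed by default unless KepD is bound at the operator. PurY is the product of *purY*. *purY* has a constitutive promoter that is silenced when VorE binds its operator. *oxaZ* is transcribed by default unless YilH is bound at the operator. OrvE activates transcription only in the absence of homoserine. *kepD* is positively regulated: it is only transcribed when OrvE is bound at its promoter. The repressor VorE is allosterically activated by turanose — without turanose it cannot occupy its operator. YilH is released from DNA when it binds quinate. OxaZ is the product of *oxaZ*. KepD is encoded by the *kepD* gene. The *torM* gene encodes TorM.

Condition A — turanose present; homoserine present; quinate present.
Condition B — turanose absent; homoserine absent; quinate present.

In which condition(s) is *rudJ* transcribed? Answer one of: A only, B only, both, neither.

Condition A:
Turanose is present, so VorE is active.
With repressor VorE bound, *purY* is not transcribed.
So PurY is not produced.
Homoserine is present, so OrvE is inactive.
Required activator OrvE is absent, so *kepD* is not transcribed.
So KepD is not produced.
With no repressor bound, *torM* is transcribed.
So TorM is produced and active.
Quinate is present, so YilH is inactive.
With no repressor bound, *oxaZ* is transcribed.
So OxaZ is produced and active.
No repressor is bound and TorM and OxaZ are active, so *rudJ* is transcribed.
→ *rudJ* is ON in A.
Condition B:
Turanose is absent, so VorE is inactive.
With no repressor bound, *purY* is transcribed.
So PurY is produced and active.
Homoserine is absent, so OrvE is active.
No repressor is bound and OrvE is active, so *kepD* is transcribed.
So KepD is produced and active.
With repressor KepD bound, *torM* is not transcribed.
So TorM is not produced.
Quinate is present, so YilH is inactive.
With no repressor bound, *oxaZ* is transcribed.
So OxaZ is produced and active.
With repressor PurY bound, *rudJ* is not transcribed.
→ *rudJ* is OFF in B.

A only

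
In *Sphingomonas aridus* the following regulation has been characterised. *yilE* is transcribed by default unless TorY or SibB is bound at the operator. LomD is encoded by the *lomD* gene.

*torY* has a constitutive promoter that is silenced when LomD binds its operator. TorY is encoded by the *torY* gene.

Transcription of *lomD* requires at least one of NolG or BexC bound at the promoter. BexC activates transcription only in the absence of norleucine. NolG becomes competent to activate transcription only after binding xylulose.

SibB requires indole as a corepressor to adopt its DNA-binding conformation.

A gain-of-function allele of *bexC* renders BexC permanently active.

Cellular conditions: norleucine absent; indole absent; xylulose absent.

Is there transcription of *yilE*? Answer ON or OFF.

ON

Xylulose is absent, so NolG is inactive.
BexC is constitutively active in this strain.
Activator BexC is present, so *lomD* is transcribed.
So LomD is produced and active.
With repressor LomD bound, *torY* is not transcribed.
So TorY is not produced.
Indole is absent, so SibB is inactive.
With no repressor bound, *yilE* is transcribed.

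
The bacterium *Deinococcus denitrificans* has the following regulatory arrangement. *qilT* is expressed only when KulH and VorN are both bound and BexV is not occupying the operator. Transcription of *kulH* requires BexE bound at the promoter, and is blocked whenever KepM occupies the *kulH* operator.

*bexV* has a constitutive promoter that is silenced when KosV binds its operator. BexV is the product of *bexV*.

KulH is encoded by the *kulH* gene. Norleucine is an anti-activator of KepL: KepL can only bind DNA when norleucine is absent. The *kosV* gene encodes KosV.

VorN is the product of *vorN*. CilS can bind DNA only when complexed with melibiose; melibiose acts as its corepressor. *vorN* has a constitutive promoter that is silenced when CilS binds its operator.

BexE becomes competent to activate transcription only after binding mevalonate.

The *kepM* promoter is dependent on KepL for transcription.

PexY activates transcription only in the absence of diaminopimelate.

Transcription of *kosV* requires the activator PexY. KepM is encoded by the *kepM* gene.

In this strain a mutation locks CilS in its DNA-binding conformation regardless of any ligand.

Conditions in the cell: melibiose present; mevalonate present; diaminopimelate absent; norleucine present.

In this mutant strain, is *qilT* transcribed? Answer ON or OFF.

Norleucine is present, so KepL is inactive.
Required activator KepL is absent, so *kepM* is not transcribed.
So KepM is not produced.
Mevalonate is present, so BexE is active.
No repressor is bound and BexE is active, so *kulH* is transcribed.
So KulH is produced and active.
Diaminopimelate is absent, so PexY is active.
No repressor is bound and PexY is active, so *kosV* is transcribed.
So KosV is produced and active.
With repressor KosV bound, *bexV* is not transcribed.
So BexV is not produced.
CilS is constitutively active in this strain.
With repressor CilS bound, *vorN* is not transcribed.
So VorN is not produced.
Required activator VorN is absent, so *qilT* is not transcribed.

OFF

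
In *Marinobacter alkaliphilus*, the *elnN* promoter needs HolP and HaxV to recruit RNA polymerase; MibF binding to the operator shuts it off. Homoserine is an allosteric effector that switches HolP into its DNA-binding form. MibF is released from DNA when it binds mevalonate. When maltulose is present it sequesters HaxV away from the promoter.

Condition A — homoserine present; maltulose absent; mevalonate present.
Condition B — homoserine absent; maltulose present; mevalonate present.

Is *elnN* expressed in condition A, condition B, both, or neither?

Condition A:
Homoserine is present, so HolP is active.
Maltulose is absent, so HaxV is active.
Mevalonate is present, so MibF is inactive.
No repressor is bound and HolP and HaxV are active, so *elnN* is transcribed.
→ *elnN* is ON in A.
Condition B:
Homoserine is absent, so HolP is inactive.
Maltulose is present, so HaxV is inactive.
Mevalonate is present, so MibF is inactive.
Required activator HolP is absent, so *elnN* is not transcribed.
→ *elnN* is OFF in B.

A only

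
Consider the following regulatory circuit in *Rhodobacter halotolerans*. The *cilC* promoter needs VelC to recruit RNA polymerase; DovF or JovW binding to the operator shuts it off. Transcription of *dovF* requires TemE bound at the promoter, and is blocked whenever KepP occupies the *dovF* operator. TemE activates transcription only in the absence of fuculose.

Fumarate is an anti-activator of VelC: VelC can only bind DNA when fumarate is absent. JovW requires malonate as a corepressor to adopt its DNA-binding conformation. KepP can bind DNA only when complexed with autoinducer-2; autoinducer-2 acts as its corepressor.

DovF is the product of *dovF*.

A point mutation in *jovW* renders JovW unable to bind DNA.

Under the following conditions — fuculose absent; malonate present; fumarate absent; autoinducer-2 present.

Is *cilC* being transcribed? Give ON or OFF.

ON

Fumarate is absent, so VelC is active.
Fuculose is absent, so TemE is active.
Autoinducer-2 is present, so KepP is active.
With repressor KepP bound, *dovF* is not transcribed.
So DovF is not produced.
JovW is non-functional in this strain, so it has no effect.
No repressor is bound and VelC is active, so *cilC* is transcribed.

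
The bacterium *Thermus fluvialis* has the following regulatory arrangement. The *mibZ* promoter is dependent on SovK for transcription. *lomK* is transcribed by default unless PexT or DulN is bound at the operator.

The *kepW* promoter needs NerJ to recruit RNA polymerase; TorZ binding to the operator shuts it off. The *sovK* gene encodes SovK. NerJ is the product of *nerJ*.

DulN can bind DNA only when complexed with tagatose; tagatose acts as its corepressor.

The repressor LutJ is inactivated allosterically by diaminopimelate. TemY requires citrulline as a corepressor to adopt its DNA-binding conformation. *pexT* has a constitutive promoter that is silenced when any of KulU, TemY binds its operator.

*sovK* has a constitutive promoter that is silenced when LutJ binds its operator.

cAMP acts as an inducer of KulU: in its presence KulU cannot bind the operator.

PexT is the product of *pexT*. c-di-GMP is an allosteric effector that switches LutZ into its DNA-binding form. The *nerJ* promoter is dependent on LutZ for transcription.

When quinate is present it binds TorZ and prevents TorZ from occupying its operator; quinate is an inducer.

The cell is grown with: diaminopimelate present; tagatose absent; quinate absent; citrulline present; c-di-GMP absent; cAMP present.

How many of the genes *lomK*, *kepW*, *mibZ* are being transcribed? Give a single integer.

2

cAMP is present, so KulU is inactive.
Citrulline is present, so TemY is active.
With repressor TemY bound, *pexT* is not transcribed.
So PexT is not produced.
Tagatose is absent, so DulN is inactive.
With no repressor bound, *lomK* is transcribed.
→ *lomK* is ON.
c-di-GMP is absent, so LutZ is inactive.
Required activator LutZ is absent, so *nerJ* is not transcribed.
So NerJ is not produced.
Quinate is absent, so TorZ is active.
With repressor TorZ bound, *kepW* is not transcribed.
→ *kepW* is OFF.
Diaminopimelate is present, so LutJ is inactive.
With no repressor bound, *sovK* is transcribed.
So SovK is produced and active.
No repressor is bound and SovK is active, so *mibZ* is transcribed.
→ *mibZ* is ON.
2 of the 3 genes are transcribed.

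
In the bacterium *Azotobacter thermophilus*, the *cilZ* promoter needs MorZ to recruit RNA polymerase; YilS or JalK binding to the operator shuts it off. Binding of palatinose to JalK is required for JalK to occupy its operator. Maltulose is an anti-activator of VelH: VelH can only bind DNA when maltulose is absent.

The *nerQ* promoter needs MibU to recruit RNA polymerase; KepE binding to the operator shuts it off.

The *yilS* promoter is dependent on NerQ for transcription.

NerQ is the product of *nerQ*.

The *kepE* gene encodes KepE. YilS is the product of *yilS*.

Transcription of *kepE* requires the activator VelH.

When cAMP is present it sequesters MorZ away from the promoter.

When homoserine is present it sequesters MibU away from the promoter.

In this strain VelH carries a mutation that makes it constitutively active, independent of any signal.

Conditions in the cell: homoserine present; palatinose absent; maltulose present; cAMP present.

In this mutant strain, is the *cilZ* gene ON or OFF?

OFF

VelH is constitutively active in this strain.
No repressor is bound and VelH is active, so *kepE* is transcribed.
So KepE is produced and active.
Homoserine is present, so MibU is inactive.
With repressor KepE bound, *nerQ* is not transcribed.
So NerQ is not produced.
Required activator NerQ is absent, so *yilS* is not transcribed.
So YilS is not produced.
Palatinose is absent, so JalK is inactive.
cAMP is present, so MorZ is inactive.
Required activator MorZ is absent, so *cilZ* is not transcribed.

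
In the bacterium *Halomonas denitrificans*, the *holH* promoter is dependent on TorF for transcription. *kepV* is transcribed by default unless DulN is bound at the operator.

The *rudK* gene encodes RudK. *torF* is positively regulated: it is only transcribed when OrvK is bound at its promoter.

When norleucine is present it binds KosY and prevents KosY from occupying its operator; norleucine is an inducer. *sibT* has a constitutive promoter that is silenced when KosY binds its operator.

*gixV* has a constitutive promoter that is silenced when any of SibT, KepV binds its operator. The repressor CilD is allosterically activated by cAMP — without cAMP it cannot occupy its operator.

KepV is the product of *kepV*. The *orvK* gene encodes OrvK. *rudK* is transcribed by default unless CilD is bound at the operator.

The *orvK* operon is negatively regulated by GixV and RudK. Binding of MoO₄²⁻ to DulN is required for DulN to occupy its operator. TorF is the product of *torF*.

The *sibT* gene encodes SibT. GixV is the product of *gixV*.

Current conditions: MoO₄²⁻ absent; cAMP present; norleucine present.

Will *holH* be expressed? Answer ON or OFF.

ON

Norleucine is present, so KosY is inactive.
With no repressor bound, *sibT* is transcribed.
So SibT is produced and active.
MoO₄²⁻ is absent, so DulN is inactive.
With no repressor bound, *kepV* is transcribed.
So KepV is produced and active.
With repressor SibT bound, *gixV* is not transcribed.
So GixV is not produced.
cAMP is present, so CilD is active.
With repressor CilD bound, *rudK* is not transcribed.
So RudK is not produced.
With no repressor bound, *orvK* is transcribed.
So OrvK is produced and active.
No repressor is bound and OrvK is active, so *torF* is transcribed.
So TorF is produced and active.
No repressor is bound and TorF is active, so *holH* is transcribed.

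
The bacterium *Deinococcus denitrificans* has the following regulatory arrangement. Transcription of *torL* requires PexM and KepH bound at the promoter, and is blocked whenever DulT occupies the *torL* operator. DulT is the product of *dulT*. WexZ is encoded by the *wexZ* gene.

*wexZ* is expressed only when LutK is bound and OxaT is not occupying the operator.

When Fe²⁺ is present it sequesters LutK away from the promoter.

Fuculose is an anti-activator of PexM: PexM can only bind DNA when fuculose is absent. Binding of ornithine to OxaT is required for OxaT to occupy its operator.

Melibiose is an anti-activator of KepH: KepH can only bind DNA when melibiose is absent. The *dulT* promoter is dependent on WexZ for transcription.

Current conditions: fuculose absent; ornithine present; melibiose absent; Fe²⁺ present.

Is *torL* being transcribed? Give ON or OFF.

ON

Fuculose is absent, so PexM is active.
Fe²⁺ is present, so LutK is inactive.
Ornithine is present, so OxaT is active.
With repressor OxaT bound, *wexZ* is not transcribed.
So WexZ is not produced.
Required activator WexZ is absent, so *dulT* is not transcribed.
So DulT is not produced.
Melibiose is absent, so KepH is active.
No repressor is bound and PexM and KepH are active, so *torL* is transcribed.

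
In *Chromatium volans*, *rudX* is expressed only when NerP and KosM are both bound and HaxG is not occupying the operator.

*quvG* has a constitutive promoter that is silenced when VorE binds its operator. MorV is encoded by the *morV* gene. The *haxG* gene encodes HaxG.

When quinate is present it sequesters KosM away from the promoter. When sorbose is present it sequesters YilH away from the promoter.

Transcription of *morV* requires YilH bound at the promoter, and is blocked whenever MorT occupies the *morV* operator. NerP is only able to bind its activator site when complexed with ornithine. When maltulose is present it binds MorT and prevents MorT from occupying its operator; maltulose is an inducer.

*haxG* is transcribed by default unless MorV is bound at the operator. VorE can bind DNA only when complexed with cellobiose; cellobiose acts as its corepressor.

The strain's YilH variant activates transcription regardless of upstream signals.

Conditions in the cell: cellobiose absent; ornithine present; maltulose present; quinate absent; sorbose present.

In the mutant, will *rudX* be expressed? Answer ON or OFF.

ON

Ornithine is present, so NerP is active.
Maltulose is present, so MorT is inactive.
YilH is constitutively active in this strain.
No repressor is bound and YilH is active, so *morV* is transcribed.
So MorV is produced and active.
With repressor MorV bound, *haxG* is not transcribed.
So HaxG is not produced.
Quinate is absent, so KosM is active.
No repressor is bound and NerP and KosM are active, so *rudX* is transcribed.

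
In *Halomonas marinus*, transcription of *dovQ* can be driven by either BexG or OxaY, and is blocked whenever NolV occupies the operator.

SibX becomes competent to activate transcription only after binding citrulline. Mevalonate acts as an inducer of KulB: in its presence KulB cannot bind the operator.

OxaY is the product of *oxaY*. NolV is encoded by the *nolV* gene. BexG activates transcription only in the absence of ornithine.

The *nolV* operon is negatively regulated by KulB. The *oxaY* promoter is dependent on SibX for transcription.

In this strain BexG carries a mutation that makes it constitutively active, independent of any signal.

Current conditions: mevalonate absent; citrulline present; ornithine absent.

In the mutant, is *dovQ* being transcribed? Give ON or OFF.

BexG is constitutively active in this strain.
Mevalonate is absent, so KulB is active.
With repressor KulB bound, *nolV* is not transcribed.
So NolV is not produced.
Citrulline is present, so SibX is active.
No repressor is bound and SibX is active, so *oxaY* is transcribed.
So OxaY is produced and active.
Activator BexG is present, so *dovQ* is transcribed.

ON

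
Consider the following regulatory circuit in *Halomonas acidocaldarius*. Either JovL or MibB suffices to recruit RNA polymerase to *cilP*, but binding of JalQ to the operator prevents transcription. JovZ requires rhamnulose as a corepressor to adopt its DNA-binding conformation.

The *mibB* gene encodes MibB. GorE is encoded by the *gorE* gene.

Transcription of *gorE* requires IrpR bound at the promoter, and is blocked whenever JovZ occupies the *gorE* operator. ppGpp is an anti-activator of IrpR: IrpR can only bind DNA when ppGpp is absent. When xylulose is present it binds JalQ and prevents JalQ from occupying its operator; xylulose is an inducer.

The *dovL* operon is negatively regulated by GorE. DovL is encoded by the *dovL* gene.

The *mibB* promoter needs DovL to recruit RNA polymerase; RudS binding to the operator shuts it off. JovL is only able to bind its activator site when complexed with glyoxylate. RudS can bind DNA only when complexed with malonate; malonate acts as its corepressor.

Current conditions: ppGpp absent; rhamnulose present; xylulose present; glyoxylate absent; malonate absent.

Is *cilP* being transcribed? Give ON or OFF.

Glyoxylate is absent, so JovL is inactive.
Malonate is absent, so RudS is inactive.
Rhamnulose is present, so JovZ is active.
ppGpp is absent, so IrpR is active.
With repressor JovZ bound, *gorE* is not transcribed.
So GorE is not produced.
With no repressor bound, *dovL* is transcribed.
So DovL is produced and active.
No repressor is bound and DovL is active, so *mibB* is transcribed.
So MibB is produced and active.
Xylulose is present, so JalQ is inactive.
Activator MibB is present, so *cilP* is transcribed.

ON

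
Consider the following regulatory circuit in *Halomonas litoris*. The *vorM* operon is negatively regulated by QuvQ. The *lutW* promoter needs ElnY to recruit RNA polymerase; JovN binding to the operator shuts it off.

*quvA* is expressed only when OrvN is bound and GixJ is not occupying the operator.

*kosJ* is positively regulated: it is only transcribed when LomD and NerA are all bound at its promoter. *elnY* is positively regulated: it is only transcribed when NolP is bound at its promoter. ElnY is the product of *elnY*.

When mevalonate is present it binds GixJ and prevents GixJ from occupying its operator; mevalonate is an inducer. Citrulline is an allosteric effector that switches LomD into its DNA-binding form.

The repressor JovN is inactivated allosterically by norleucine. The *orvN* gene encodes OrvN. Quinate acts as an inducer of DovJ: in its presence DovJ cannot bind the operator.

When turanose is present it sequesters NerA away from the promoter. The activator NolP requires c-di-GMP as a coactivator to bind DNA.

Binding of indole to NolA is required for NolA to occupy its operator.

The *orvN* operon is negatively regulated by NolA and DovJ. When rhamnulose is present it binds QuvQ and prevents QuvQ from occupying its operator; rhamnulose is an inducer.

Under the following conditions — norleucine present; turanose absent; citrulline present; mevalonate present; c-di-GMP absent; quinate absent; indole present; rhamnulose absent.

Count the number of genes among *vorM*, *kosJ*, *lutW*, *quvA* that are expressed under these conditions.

1

Rhamnulose is absent, so QuvQ is active.
With repressor QuvQ bound, *vorM* is not transcribed.
→ *vorM* is OFF.
Citrulline is present, so LomD is active.
Turanose is absent, so NerA is active.
No repressor is bound and LomD and NerA are active, so *kosJ* is transcribed.
→ *kosJ* is ON.
Norleucine is present, so JovN is inactive.
c-di-GMP is absent, so NolP is inactive.
Required activator NolP is absent, so *elnY* is not transcribed.
So ElnY is not produced.
Required activator ElnY is absent, so *lutW* is not transcribed.
→ *lutW* is OFF.
Indole is present, so NolA is active.
Quinate is absent, so DovJ is active.
With repressor NolA bound, *orvN* is not transcribed.
So OrvN is not produced.
Mevalonate is present, so GixJ is inactive.
Required activator OrvN is absent, so *quvA* is not transcribed.
→ *quvA* is OFF.
1 of the 4 genes is transcribed.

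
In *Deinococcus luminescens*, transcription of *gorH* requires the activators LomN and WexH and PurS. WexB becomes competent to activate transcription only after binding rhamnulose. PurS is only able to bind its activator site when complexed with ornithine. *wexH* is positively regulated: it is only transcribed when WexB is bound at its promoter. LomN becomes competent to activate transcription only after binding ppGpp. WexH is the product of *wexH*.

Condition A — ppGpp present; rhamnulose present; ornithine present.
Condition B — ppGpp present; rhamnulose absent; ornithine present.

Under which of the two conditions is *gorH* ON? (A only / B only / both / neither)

Condition A:
ppGpp is present, so LomN is active.
Rhamnulose is present, so WexB is active.
No repressor is bound and WexB is active, so *wexH* is transcribed.
So WexH is produced and active.
Ornithine is present, so PurS is active.
No repressor is bound and LomN and WexH and PurS are active, so *gorH* is transcribed.
→ *gorH* is ON in A.
Condition B:
ppGpp is present, so LomN is active.
Rhamnulose is absent, so WexB is inactive.
Required activator WexB is absent, so *wexH* is not transcribed.
So WexH is not produced.
Ornithine is present, so PurS is active.
Required activator WexH is absent, so *gorH* is not transcribed.
→ *gorH* is OFF in B.

A only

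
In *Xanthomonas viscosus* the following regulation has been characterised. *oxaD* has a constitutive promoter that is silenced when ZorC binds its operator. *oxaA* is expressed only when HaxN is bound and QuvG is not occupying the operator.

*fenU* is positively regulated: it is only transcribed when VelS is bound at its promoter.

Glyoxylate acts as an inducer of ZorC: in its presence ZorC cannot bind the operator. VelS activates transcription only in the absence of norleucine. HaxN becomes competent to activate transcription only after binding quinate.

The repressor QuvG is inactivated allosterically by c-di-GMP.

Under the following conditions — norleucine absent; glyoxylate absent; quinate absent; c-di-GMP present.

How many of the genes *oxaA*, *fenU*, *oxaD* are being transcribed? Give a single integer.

c-di-GMP is present, so QuvG is inactive.
Quinate is absent, so HaxN is inactive.
Required activator HaxN is absent, so *oxaA* is not transcribed.
→ *oxaA* is OFF.
Norleucine is absent, so VelS is active.
No repressor is bound and VelS is active, so *fenU* is transcribed.
→ *fenU* is ON.
Glyoxylate is absent, so ZorC is active.
With repressor ZorC bound, *oxaD* is not transcribed.
→ *oxaD* is OFF.
1 of the 3 genes is transcribed.

1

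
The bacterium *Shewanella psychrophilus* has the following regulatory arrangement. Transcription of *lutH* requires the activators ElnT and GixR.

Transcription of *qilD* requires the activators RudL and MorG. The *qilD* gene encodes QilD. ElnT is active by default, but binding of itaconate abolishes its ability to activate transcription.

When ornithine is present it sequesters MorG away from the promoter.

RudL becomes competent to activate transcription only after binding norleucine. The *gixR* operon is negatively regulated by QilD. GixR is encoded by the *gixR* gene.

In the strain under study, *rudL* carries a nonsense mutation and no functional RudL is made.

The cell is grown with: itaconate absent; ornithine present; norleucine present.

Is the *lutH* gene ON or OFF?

ON

Itaconate is absent, so ElnT is active.
RudL is non-functional in this strain, so it has no effect.
Ornithine is present, so MorG is inactive.
Required activator RudL is absent, so *qilD* is not transcribed.
So QilD is not produced.
With no repressor bound, *gixR* is transcribed.
So GixR is produced and active.
No repressor is bound and ElnT and GixR are active, so *lutH* is transcribed.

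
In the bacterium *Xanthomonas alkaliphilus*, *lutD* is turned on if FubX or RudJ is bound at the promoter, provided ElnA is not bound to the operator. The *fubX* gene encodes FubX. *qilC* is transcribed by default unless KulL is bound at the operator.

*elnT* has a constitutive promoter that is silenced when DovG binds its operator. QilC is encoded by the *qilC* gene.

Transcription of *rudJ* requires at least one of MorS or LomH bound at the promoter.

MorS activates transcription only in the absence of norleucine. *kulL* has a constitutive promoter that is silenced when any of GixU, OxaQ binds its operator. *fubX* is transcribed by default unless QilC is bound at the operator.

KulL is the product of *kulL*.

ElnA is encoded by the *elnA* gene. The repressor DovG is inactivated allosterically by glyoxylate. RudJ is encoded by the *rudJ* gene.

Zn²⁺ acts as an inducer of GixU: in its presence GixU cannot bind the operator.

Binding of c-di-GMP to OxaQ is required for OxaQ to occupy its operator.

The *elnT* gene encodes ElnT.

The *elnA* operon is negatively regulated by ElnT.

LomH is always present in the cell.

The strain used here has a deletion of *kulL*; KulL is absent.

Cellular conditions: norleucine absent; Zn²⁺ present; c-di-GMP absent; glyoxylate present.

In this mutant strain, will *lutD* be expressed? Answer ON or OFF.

KulL is non-functional in this strain, so it has no effect.
With no repressor bound, *qilC* is transcribed.
So QilC is produced and active.
With repressor QilC bound, *fubX* is not transcribed.
So FubX is not produced.
Glyoxylate is present, so DovG is inactive.
With no repressor bound, *elnT* is transcribed.
So ElnT is produced and active.
With repressor ElnT bound, *elnA* is not transcribed.
So ElnA is not produced.
Norleucine is absent, so MorS is active.
LomH is produced constitutively and is active.
Activator MorS is present, so *rudJ* is transcribed.
So RudJ is produced and active.
Activator RudJ is present, so *lutD* is transcribed.

ON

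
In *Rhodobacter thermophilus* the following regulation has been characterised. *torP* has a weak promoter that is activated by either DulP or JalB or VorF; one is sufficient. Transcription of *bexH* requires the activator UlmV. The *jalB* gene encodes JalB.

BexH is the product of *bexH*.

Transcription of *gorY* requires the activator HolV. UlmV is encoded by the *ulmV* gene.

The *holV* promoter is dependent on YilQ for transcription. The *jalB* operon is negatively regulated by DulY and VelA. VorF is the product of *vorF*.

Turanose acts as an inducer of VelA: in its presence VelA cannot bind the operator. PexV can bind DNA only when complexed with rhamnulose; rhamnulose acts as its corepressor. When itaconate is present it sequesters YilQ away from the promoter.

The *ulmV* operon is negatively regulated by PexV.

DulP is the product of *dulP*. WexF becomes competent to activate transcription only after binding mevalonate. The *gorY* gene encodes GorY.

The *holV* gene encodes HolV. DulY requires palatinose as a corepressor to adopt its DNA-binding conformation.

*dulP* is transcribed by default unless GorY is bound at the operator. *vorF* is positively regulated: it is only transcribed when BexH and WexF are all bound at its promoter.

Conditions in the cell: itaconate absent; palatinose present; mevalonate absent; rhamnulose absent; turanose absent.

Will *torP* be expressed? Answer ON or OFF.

Itaconate is absent, so YilQ is active.
No repressor is bound and YilQ is active, so *holV* is transcribed.
So HolV is produced and active.
No repressor is bound and HolV is active, so *gorY* is transcribed.
So GorY is produced and active.
With repressor GorY bound, *dulP* is not transcribed.
So DulP is not produced.
Palatinose is present, so DulY is active.
Turanose is absent, so VelA is active.
With repressor DulY bound, *jalB* is not transcribed.
So JalB is not produced.
Rhamnulose is absent, so PexV is inactive.
With no repressor bound, *ulmV* is transcribed.
So UlmV is produced and active.
No repressor is bound and UlmV is active, so *bexH* is transcribed.
So BexH is produced and active.
Mevalonate is absent, so WexF is inactive.
Required activator WexF is absent, so *vorF* is not transcribed.
So VorF is not produced.
No activator is available at the *torP* promoter, so *torP* is not transcribed.

OFF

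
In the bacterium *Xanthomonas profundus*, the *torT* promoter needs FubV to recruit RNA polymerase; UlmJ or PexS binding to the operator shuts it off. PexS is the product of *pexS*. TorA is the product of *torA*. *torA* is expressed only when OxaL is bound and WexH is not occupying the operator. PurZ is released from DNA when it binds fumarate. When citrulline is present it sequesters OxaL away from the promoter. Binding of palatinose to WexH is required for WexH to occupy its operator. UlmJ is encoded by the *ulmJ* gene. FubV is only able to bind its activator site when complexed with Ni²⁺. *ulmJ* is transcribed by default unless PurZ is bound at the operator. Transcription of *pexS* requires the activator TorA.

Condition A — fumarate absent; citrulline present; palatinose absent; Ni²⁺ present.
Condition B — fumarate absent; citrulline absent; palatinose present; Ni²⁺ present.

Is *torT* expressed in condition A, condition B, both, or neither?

both

Condition A:
Fumarate is absent, so PurZ is active.
With repressor PurZ bound, *ulmJ* is not transcribed.
So UlmJ is not produced.
Citrulline is present, so OxaL is inactive.
Palatinose is absent, so WexH is inactive.
Required activator OxaL is absent, so *torA* is not transcribed.
So TorA is not produced.
Required activator TorA is absent, so *pexS* is not transcribed.
So PexS is not produced.
Ni²⁺ is present, so FubV is active.
No repressor is bound and FubV is active, so *torT* is transcribed.
→ *torT* is ON in A.
Condition B:
Fumarate is absent, so PurZ is active.
With repressor PurZ bound, *ulmJ* is not transcribed.
So UlmJ is not produced.
Citrulline is absent, so OxaL is active.
Palatinose is present, so WexH is active.
With repressor WexH bound, *torA* is not transcribed.
So TorA is not produced.
Required activator TorA is absent, so *pexS* is not transcribed.
So PexS is not produced.
Ni²⁺ is present, so FubV is active.
No repressor is bound and FubV is active, so *torT* is transcribed.
→ *torT* is ON in B.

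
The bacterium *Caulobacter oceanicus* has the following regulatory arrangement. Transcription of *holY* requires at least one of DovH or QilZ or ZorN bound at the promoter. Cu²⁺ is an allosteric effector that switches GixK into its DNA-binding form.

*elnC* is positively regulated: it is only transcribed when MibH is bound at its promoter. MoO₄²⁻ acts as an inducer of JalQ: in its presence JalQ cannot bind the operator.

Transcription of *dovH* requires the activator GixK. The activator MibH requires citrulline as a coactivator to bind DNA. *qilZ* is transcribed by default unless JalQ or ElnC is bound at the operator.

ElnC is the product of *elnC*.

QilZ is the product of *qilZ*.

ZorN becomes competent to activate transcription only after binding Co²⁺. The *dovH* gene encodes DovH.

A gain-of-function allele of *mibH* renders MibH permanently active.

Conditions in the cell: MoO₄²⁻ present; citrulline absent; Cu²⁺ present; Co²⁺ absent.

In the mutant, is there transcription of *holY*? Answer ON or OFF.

Cu²⁺ is present, so GixK is active.
No repressor is bound and GixK is active, so *dovH* is transcribed.
So DovH is produced and active.
MoO₄²⁻ is present, so JalQ is inactive.
MibH is constitutively active in this strain.
No repressor is bound and MibH is active, so *elnC* is transcribed.
So ElnC is produced and active.
With repressor ElnC bound, *qilZ* is not transcribed.
So QilZ is not produced.
Co²⁺ is absent, so ZorN is inactive.
Activator DovH is present, so *holY* is transcribed.

ON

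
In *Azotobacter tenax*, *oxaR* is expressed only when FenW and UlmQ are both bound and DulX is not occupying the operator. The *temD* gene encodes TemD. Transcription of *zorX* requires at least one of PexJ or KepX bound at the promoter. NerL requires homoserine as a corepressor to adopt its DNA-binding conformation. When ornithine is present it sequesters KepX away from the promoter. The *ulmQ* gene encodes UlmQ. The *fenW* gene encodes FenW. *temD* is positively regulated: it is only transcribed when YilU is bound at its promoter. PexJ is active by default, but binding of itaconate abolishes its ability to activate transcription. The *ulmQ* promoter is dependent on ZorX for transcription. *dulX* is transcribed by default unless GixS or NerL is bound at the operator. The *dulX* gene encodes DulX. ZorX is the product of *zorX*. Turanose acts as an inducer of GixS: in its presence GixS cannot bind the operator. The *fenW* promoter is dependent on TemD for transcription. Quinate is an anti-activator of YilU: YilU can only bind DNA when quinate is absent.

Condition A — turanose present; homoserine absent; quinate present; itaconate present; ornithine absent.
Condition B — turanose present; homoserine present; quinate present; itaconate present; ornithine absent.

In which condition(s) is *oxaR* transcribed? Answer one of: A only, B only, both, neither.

neither

Condition A:
Turanose is present, so GixS is inactive.
Homoserine is absent, so NerL is inactive.
With no repressor bound, *dulX* is transcribed.
So DulX is produced and active.
Quinate is present, so YilU is inactive.
Required activator YilU is absent, so *temD* is not transcribed.
So TemD is not produced.
Required activator TemD is absent, so *fenW* is not transcribed.
So FenW is not produced.
Itaconate is present, so PexJ is inactive.
Ornithine is absent, so KepX is active.
Activator KepX is present, so *zorX* is transcribed.
So ZorX is produced and active.
No repressor is bound and ZorX is active, so *ulmQ* is transcribed.
So UlmQ is produced and active.
With repressor DulX bound, *oxaR* is not transcribed.
→ *oxaR* is OFF in A.
Condition B:
Turanose is present, so GixS is inactive.
Homoserine is present, so NerL is active.
With repressor NerL bound, *dulX* is not transcribed.
So DulX is not produced.
Quinate is present, so YilU is inactive.
Required activator YilU is absent, so *temD* is not transcribed.
So TemD is not produced.
Required activator TemD is absent, so *fenW* is not transcribed.
So FenW is not produced.
Itaconate is present, so PexJ is inactive.
Ornithine is absent, so KepX is active.
Activator KepX is present, so *zorX* is transcribed.
So ZorX is produced and active.
No repressor is bound and ZorX is active, so *ulmQ* is transcribed.
So UlmQ is produced and active.
Required activator FenW is absent, so *oxaR* is not transcribed.
→ *oxaR* is OFF in B.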